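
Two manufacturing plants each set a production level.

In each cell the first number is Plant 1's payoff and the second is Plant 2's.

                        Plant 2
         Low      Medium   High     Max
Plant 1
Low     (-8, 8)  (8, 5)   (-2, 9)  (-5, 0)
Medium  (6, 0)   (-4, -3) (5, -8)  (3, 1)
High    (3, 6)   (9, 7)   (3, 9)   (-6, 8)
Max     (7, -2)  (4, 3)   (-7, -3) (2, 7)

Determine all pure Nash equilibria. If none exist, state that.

Plant 1 against Low: payoffs -8, 6, 3, 7 → best response Max.
Plant 1 against Medium: payoffs 8, -4, 9, 4 → best response High.
Plant 1 against High: payoffs -2, 5, 3, -7 → best response Medium.
Plant 1 against Max: payoffs -5, 3, -6, 2 → best response Medium.
Plant 2 against Low: payoffs 8, 5, 9, 0 → best response High.
Plant 2 against Medium: payoffs 0, -3, -8, 1 → best response Max.
Plant 2 against High: payoffs 6, 7, 9, 8 → best response High.
Plant 2 against Max: payoffs -2, 3, -3, 7 → best response Max.
Mutual best responses: (Medium, Max).

The unique pure-strategy Nash equilibrium is (Medium, Max).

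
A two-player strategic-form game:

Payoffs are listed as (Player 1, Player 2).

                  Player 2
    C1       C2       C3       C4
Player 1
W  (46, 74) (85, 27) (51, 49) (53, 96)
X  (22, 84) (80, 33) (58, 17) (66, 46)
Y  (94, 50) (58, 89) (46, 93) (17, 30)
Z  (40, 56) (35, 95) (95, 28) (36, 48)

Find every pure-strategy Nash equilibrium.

No pure-strategy Nash equilibrium.

For each player, find the best response to each opponent profile; mutual best responses are the pure NE.
Player 1 against C1: payoffs 46, 22, 94, 40 → best response Y.
Player 1 against C2: payoffs 85, 80, 58, 35 → best response W.
Player 1 against C3: payoffs 51, 58, 46, 95 → best response Z.
Player 1 against C4: payoffs 53, 66, 17, 36 → best response X.
Player 2 against W: payoffs 74, 27, 49, 96 → best response C4.
Player 2 against X: payoffs 84, 33, 17, 46 → best response C1.
Player 2 against Y: payoffs 50, 89, 93, 30 → best response C3.
Player 2 against Z: payoffs 56, 95, 28, 48 → best response C2.
No profile is a mutual best response for all players.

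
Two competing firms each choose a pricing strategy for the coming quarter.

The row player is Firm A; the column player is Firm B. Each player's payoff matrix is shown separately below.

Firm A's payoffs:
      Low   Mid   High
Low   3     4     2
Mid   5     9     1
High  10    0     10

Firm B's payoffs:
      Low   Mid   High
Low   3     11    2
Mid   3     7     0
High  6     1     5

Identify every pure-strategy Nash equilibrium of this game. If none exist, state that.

(Mid, Mid) and (High, Low)

Firm A against Low: payoffs 3, 5, 10 → best response High.
Firm A against Mid: payoffs 4, 9, 0 → best response Mid.
Firm A against High: payoffs 2, 1, 10 → best response High.
Firm B against Low: payoffs 3, 11, 2 → best response Mid.
Firm B against Mid: payoffs 3, 7, 0 → best response Mid.
Firm B against High: payoffs 6, 1, 5 → best response Low.
Mutual best responses: (Mid, Mid); (High, Low).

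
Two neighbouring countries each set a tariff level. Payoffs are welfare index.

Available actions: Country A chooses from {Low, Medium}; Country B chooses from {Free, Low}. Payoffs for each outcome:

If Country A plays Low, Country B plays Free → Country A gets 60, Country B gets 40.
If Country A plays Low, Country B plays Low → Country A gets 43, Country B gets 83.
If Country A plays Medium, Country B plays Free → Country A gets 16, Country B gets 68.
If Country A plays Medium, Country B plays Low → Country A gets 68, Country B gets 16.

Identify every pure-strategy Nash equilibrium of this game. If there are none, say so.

Mark each player's best response to every combination of opponents' strategies; a profile where every player is best-responding is a pure Nash equilibrium.
Country A against Free: payoffs 60, 16 → best response Low.
Country A against Low: payoffs 43, 68 → best response Medium.
Country B against Low: payoffs 40, 83 → best response Low.
Country B against Medium: payoffs 68, 16 → best response Free.
No profile is a mutual best response for all players.

There is no pure-strategy Nash equilibrium.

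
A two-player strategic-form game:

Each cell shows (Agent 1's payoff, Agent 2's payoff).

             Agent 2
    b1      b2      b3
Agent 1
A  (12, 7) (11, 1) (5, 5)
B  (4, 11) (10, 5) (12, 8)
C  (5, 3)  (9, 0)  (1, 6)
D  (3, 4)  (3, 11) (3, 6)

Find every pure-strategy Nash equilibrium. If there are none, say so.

(A, b1)

(A, b1): Agent 1 gets 12, best alternative 5; Agent 2 gets 7, best alternative 5. No profitable deviation — NE.
(A, b2): Agent 2 can switch to b1 (1 → 7). Not NE.
(A, b3): Agent 1 can switch to B (5 → 12). Not NE.
(B, b1): Agent 1 can switch to A (4 → 12). Not NE.
(B, b2): Agent 1 can switch to A (10 → 11). Not NE.
(B, b3): Agent 2 can switch to b1 (8 → 11). Not NE.
(C, b1): Agent 1 can switch to A (5 → 12). Not NE.
(The remaining 5 profiles each have a profitable deviation by the same check.)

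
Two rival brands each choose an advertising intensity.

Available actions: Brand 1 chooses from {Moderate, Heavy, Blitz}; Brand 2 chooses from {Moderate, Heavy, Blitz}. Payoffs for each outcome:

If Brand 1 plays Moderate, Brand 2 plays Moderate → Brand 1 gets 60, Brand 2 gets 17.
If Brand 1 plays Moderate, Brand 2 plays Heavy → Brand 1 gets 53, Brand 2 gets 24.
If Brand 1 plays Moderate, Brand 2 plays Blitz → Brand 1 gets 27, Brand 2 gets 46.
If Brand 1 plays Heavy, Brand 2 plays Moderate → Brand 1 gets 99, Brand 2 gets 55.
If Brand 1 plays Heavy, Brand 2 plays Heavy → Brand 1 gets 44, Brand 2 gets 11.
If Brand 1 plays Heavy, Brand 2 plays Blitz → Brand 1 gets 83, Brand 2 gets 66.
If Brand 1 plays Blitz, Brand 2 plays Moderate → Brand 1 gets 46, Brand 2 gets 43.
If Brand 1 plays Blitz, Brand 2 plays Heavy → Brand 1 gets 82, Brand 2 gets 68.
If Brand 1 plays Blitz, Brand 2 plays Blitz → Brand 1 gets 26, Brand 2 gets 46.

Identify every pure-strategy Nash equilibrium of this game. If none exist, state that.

(Moderate, Moderate): Brand 1 can switch to Heavy (60 → 99). Not NE.
(Moderate, Heavy): Brand 1 can switch to Blitz (53 → 82). Not NE.
(Moderate, Blitz): Brand 1 can switch to Heavy (27 → 83). Not NE.
(Heavy, Moderate): Brand 2 can switch to Blitz (55 → 66). Not NE.
(Heavy, Heavy): Brand 1 can switch to Moderate (44 → 53). Not NE.
(Heavy, Blitz): Brand 1 gets 83, best alternative 27; Brand 2 gets 66, best alternative 55. No profitable deviation — NE.
(Blitz, Moderate): Brand 1 can switch to Moderate (46 → 60). Not NE.
(Blitz, Heavy): Brand 1 gets 82, best alternative 53; Brand 2 gets 68, best alternative 46. No profitable deviation — NE.
(The remaining 1 profile has a profitable deviation by the same check.)

Pure-strategy Nash equilibria: (Heavy, Blitz), (Blitz, Heavy)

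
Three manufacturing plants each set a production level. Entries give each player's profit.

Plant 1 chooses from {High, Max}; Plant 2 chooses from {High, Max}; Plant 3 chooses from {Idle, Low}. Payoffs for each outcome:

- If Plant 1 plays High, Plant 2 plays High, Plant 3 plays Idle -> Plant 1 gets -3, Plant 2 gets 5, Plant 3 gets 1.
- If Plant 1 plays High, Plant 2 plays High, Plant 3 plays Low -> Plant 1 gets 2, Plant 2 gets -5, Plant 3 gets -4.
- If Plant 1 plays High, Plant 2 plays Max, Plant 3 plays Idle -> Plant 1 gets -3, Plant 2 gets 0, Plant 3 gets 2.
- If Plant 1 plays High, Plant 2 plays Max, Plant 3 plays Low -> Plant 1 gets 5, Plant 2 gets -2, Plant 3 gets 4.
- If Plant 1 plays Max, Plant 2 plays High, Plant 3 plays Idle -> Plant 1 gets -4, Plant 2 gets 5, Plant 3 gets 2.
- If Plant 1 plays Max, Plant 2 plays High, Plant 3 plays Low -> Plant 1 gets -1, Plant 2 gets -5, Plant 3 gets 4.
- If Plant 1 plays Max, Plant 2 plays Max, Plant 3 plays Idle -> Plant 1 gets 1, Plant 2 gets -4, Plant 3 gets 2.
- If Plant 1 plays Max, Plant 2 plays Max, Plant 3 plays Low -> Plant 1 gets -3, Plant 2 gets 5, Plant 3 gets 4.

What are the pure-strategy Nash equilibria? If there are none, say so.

(High, High, Idle) and (High, Max, Low)

Plant 1 against (High, Idle): payoffs -3, -4 → best response High.
Plant 1 against (High, Low): payoffs 2, -1 → best response High.
Plant 1 against (Max, Idle): payoffs -3, 1 → best response Max.
Plant 1 against (Max, Low): payoffs 5, -3 → best response High.
Plant 2 against (High, Idle): payoffs 5, 0 → best response High.
Plant 2 against (High, Low): payoffs -5, -2 → best response Max.
Plant 2 against (Max, Idle): payoffs 5, -4 → best response High.
Plant 2 against (Max, Low): payoffs -5, 5 → best response Max.
Plant 3 against (High, High): payoffs 1, -4 → best response Idle.
Plant 3 against (High, Max): payoffs 2, 4 → best response Low.
Plant 3 against (Max, High): payoffs 2, 4 → best response Low.
Plant 3 against (Max, Max): payoffs 2, 4 → best response Low.
Mutual best responses: (High, High, Idle); (High, Max, Low).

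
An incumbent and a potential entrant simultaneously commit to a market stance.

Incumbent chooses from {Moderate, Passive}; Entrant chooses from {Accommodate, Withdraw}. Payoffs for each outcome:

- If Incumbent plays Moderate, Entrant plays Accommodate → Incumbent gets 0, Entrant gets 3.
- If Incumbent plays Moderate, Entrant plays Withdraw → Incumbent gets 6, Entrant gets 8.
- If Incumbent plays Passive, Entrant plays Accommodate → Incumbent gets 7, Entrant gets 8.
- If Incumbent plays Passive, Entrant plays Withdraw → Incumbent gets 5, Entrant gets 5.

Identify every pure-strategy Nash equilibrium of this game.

The pure Nash equilibria are (Moderate, Withdraw); (Passive, Accommodate).

Mark each player's best response to every combination of opponents' strategies; a profile where every player is best-responding is a pure Nash equilibrium.
Incumbent against Accommodate: payoffs 0, 7 → best response Passive.
Incumbent against Withdraw: payoffs 6, 5 → best response Moderate.
Entrant against Moderate: payoffs 3, 8 → best response Withdraw.
Entrant against Passive: payoffs 8, 5 → best response Accommodate.
Mutual best responses: (Moderate, Withdraw); (Passive, Accommodate).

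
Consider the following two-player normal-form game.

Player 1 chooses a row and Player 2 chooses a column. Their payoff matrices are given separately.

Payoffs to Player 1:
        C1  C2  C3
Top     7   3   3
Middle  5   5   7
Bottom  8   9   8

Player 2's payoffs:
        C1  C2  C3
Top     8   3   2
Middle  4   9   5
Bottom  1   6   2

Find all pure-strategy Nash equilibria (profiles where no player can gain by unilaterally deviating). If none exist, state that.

Player 1 against C1: payoffs 7, 5, 8 → best response Bottom.
Player 1 against C2: payoffs 3, 5, 9 → best response Bottom.
Player 1 against C3: payoffs 3, 7, 8 → best response Bottom.
Player 2 against Top: payoffs 8, 3, 2 → best response C1.
Player 2 against Middle: payoffs 4, 9, 5 → best response C2.
Player 2 against Bottom: payoffs 1, 6, 2 → best response C2.
Mutual best responses: (Bottom, C2).

Pure NE: (Bottom, C2)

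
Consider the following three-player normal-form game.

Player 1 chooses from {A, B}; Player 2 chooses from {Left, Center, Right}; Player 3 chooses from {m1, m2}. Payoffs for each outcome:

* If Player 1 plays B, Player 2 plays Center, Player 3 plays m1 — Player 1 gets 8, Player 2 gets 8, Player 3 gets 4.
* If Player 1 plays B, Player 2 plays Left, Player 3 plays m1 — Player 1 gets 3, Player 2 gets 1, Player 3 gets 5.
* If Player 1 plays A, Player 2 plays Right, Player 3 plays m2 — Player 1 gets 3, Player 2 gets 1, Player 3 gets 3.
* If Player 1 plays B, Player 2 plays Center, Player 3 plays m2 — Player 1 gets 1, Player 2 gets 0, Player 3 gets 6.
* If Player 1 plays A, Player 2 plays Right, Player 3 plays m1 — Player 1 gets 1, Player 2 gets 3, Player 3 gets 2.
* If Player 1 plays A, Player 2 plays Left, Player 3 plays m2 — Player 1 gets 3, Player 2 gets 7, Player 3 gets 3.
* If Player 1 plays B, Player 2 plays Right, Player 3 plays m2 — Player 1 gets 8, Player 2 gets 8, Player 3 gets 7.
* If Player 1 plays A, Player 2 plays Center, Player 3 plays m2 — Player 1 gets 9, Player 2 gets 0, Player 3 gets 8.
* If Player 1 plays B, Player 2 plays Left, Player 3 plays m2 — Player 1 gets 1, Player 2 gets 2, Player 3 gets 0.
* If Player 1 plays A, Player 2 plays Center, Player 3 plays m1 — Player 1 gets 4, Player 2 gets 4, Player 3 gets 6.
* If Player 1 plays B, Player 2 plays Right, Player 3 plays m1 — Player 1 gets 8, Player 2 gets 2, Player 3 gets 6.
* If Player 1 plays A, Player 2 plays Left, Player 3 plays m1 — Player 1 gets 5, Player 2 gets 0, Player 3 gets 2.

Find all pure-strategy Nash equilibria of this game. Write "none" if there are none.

Player 1 against (Left, m1): payoffs 5, 3 → best response A.
Player 1 against (Left, m2): payoffs 3, 1 → best response A.
Player 1 against (Center, m1): payoffs 4, 8 → best response B.
Player 1 against (Center, m2): payoffs 9, 1 → best response A.
Player 1 against (Right, m1): payoffs 1, 8 → best response B.
Player 1 against (Right, m2): payoffs 3, 8 → best response B.
Player 2 against (A, m1): payoffs 0, 4, 3 → best response Center.
Player 2 against (A, m2): payoffs 7, 0, 1 → best response Left.
Player 2 against (B, m1): payoffs 1, 8, 2 → best response Center.
Player 2 against (B, m2): payoffs 2, 0, 8 → best response Right.
Player 3 against (A, Left): payoffs 2, 3 → best response m2.
Player 3 against (A, Center): payoffs 6, 8 → best response m2.
Player 3 against (A, Right): payoffs 2, 3 → best response m2.
Player 3 against (B, Left): payoffs 5, 0 → best response m1.
Player 3 against (B, Center): payoffs 4, 6 → best response m2.
Player 3 against (B, Right): payoffs 6, 7 → best response m2.
Mutual best responses: (A, Left, m2); (B, Right, m2).

Pure-strategy Nash equilibria: (A, Left, m2), (B, Right, m2)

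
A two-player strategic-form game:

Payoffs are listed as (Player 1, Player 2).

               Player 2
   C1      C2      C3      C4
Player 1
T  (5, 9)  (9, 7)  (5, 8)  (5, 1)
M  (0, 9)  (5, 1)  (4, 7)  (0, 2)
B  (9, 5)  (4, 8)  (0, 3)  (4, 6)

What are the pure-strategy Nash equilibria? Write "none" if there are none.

(T, C1): Player 1 can switch to B (5 → 9). Not NE.
(T, C2): Player 2 can switch to C1 (7 → 9). Not NE.
(T, C3): Player 2 can switch to C1 (8 → 9). Not NE.
(T, C4): Player 2 can switch to C1 (1 → 9). Not NE.
(M, C1): Player 1 can switch to T (0 → 5). Not NE.
(M, C2): Player 1 can switch to T (5 → 9). Not NE.
(The remaining 6 profiles each have a profitable deviation by the same check.)

No pure-strategy Nash equilibrium.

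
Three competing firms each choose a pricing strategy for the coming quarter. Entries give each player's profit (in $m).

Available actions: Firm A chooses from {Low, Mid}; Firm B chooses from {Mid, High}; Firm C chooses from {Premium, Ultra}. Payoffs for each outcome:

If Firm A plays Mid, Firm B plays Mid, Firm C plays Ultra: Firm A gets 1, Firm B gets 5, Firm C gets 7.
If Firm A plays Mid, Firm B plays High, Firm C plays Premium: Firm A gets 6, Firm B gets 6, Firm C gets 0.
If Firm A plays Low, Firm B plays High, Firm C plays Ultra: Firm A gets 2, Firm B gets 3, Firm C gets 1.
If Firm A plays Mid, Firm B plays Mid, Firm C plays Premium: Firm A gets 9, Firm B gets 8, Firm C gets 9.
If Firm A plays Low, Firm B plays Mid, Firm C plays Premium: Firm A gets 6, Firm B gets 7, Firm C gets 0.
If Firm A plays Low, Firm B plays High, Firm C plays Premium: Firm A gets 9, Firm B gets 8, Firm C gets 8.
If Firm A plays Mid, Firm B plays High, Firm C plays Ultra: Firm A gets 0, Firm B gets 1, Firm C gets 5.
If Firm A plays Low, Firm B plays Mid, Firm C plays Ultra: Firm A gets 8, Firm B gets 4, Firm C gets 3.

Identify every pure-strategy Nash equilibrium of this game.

For each strategy profile, look for a profitable unilateral deviation.
(Low, Mid, Premium): Firm A can switch to Mid (6 → 9). Not NE.
(Low, Mid, Ultra): Firm A gets 8, best alternative 1; Firm B gets 4, best alternative 3; Firm C gets 3, best alternative 0. No profitable deviation — NE.
(Low, High, Premium): Firm A gets 9, best alternative 6; Firm B gets 8, best alternative 7; Firm C gets 8, best alternative 1. No profitable deviation — NE.
(Low, High, Ultra): Firm B can switch to Mid (3 → 4). Not NE.
(Mid, Mid, Premium): Firm A gets 9, best alternative 6; Firm B gets 8, best alternative 6; Firm C gets 9, best alternative 7. No profitable deviation — NE.
(Mid, Mid, Ultra): Firm A can switch to Low (1 → 8). Not NE.
(Mid, High, Premium): Firm A can switch to Low (6 → 9). Not NE.
(Mid, High, Ultra): Firm A can switch to Low (0 → 2). Not NE.

The pure Nash equilibria are (Low, Mid, Ultra) and (Low, High, Premium) and (Mid, Mid, Premium).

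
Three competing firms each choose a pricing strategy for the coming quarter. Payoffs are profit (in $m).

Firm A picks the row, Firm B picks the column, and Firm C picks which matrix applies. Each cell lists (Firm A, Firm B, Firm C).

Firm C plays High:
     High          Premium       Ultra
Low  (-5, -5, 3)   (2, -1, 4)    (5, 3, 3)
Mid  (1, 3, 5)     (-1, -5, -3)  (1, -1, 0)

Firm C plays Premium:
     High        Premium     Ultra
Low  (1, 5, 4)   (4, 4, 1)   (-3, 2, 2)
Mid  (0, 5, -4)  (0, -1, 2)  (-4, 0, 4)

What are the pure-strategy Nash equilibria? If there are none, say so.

Pure-strategy Nash equilibria: (Low, High, Premium) and (Low, Ultra, High) and (Mid, High, High)

Firm A against (High, High): payoffs -5, 1 → best response Mid.
Firm A against (High, Premium): payoffs 1, 0 → best response Low.
Firm A against (Premium, High): payoffs 2, -1 → best response Low.
Firm A against (Premium, Premium): payoffs 4, 0 → best response Low.
Firm A against (Ultra, High): payoffs 5, 1 → best response Low.
Firm A against (Ultra, Premium): payoffs -3, -4 → best response Low.
Firm B against (Low, High): payoffs -5, -1, 3 → best response Ultra.
Firm B against (Low, Premium): payoffs 5, 4, 2 → best response High.
Firm B against (Mid, High): payoffs 3, -5, -1 → best response High.
Firm B against (Mid, Premium): payoffs 5, -1, 0 → best response High.
Firm C against (Low, High): payoffs 3, 4 → best response Premium.
Firm C against (Low, Premium): payoffs 4, 1 → best response High.
Firm C against (Low, Ultra): payoffs 3, 2 → best response High.
Firm C against (Mid, High): payoffs 5, -4 → best response High.
Firm C against (Mid, Premium): payoffs -3, 2 → best response Premium.
Firm C against (Mid, Ultra): payoffs 0, 4 → best response Premium.
Mutual best responses: (Low, High, Premium); (Low, Ultra, High); (Mid, High, High).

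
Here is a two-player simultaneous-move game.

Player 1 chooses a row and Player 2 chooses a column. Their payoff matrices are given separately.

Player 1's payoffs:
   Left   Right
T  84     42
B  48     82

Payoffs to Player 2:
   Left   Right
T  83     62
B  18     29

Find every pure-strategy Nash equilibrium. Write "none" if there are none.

The pure Nash equilibria are (T, Left); (B, Right).

(T, Left): Player 1 gets 84, best alternative 48; Player 2 gets 83, best alternative 62. No profitable deviation — NE.
(T, Right): Player 1 can switch to B (42 → 82). Not NE.
(B, Left): Player 1 can switch to T (48 → 84). Not NE.
(B, Right): Player 1 gets 82, best alternative 42; Player 2 gets 29, best alternative 18. No profitable deviation — NE.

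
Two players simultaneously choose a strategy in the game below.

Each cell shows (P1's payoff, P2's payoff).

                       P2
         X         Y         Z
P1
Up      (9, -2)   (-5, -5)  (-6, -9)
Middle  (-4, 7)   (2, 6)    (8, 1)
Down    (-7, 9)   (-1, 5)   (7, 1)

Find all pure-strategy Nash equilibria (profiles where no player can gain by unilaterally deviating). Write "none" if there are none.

Pure NE: (Up, X)

(Up, X): P1 gets 9, best alternative -4; P2 gets -2, best alternative -5. No profitable deviation — NE.
(Up, Y): P1 can switch to Middle (-5 → 2). Not NE.
(Up, Z): P1 can switch to Middle (-6 → 8). Not NE.
(Middle, X): P1 can switch to Up (-4 → 9). Not NE.
(Middle, Y): P2 can switch to X (6 → 7). Not NE.
(Middle, Z): P2 can switch to X (1 → 7). Not NE.
(Down, X): P1 can switch to Up (-7 → 9). Not NE.
(Down, Y): P1 can switch to Middle (-1 → 2). Not NE.
(Down, Z): P1 can switch to Middle (7 → 8). Not NE.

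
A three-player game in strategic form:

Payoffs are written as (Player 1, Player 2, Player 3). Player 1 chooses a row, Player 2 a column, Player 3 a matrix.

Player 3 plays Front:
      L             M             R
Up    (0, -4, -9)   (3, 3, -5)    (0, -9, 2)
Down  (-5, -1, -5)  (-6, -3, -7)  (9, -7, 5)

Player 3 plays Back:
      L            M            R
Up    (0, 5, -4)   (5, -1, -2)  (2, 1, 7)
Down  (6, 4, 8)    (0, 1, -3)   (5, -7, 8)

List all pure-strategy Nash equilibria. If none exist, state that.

Pure NE: (Down, L, Back)

For each strategy profile, look for a profitable unilateral deviation.
(Up, L, Front): Player 2 can switch to M (-4 → 3). Not NE.
(Up, L, Back): Player 1 can switch to Down (0 → 6). Not NE.
(Up, M, Front): Player 3 can switch to Back (-5 → -2). Not NE.
(Up, M, Back): Player 2 can switch to L (-1 → 5). Not NE.
(Up, R, Front): Player 1 can switch to Down (0 → 9). Not NE.
(Up, R, Back): Player 1 can switch to Down (2 → 5). Not NE.
(Down, L, Front): Player 1 can switch to Up (-5 → 0). Not NE.
(Down, L, Back): Player 1 gets 6, best alternative 0; Player 2 gets 4, best alternative 1; Player 3 gets 8, best alternative -5. No profitable deviation — NE.
(Down, M, Front): Player 1 can switch to Up (-6 → 3). Not NE.
(Down, M, Back): Player 1 can switch to Up (0 → 5). Not NE.
(Down, R, Front): Player 2 can switch to L (-7 → -1). Not NE.
(The remaining 1 profile has a profitable deviation by the same check.)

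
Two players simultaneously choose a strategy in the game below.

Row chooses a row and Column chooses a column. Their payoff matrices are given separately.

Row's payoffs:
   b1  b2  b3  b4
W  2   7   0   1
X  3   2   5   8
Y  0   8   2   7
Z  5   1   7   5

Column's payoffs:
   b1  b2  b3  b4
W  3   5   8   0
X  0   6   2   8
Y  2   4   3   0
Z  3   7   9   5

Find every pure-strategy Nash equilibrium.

(X, b4), (Y, b2), (Z, b3)

Row against b1: payoffs 2, 3, 0, 5 → best response Z.
Row against b2: payoffs 7, 2, 8, 1 → best response Y.
Row against b3: payoffs 0, 5, 2, 7 → best response Z.
Row against b4: payoffs 1, 8, 7, 5 → best response X.
Column against W: payoffs 3, 5, 8, 0 → best response b3.
Column against X: payoffs 0, 6, 2, 8 → best response b4.
Column against Y: payoffs 2, 4, 3, 0 → best response b2.
Column against Z: payoffs 3, 7, 9, 5 → best response b3.
Mutual best responses: (X, b4); (Y, b2); (Z, b3).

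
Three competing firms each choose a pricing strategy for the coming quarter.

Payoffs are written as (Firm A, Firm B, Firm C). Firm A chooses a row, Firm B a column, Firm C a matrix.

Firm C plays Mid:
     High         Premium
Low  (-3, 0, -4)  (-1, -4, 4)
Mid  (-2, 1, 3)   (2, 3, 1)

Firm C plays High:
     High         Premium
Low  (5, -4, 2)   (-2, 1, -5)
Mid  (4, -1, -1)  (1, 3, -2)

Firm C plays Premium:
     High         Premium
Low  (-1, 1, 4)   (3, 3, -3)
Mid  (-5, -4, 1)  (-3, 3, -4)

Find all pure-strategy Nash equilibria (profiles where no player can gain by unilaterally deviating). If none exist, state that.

Pure NE: (Mid, Premium, Mid)

Firm A against (High, Mid): payoffs -3, -2 → best response Mid.
Firm A against (High, High): payoffs 5, 4 → best response Low.
Firm A against (High, Premium): payoffs -1, -5 → best response Low.
Firm A against (Premium, Mid): payoffs -1, 2 → best response Mid.
Firm A against (Premium, High): payoffs -2, 1 → best response Mid.
Firm A against (Premium, Premium): payoffs 3, -3 → best response Low.
Firm B against (Low, Mid): payoffs 0, -4 → best response High.
Firm B against (Low, High): payoffs -4, 1 → best response Premium.
Firm B against (Low, Premium): payoffs 1, 3 → best response Premium.
Firm B against (Mid, Mid): payoffs 1, 3 → best response Premium.
Firm B against (Mid, High): payoffs -1, 3 → best response Premium.
Firm B against (Mid, Premium): payoffs -4, 3 → best response Premium.
Firm C against (Low, High): payoffs -4, 2, 4 → best response Premium.
Firm C against (Low, Premium): payoffs 4, -5, -3 → best response Mid.
Firm C against (Mid, High): payoffs 3, -1, 1 → best response Mid.
Firm C against (Mid, Premium): payoffs 1, -2, -4 → best response Mid.
Mutual best responses: (Mid, Premium, Mid).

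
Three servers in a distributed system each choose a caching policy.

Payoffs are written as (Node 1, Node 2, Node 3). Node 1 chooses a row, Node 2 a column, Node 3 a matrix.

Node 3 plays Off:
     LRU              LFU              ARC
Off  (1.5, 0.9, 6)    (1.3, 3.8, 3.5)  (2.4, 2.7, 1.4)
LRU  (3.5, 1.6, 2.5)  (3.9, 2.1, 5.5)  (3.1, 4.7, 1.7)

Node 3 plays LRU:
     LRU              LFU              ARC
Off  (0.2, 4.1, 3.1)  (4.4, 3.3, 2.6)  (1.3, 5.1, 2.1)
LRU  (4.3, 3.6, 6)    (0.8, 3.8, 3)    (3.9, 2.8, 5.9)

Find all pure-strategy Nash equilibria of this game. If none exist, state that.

(Off, LRU, Off): Node 1 can switch to LRU (1.5 → 3.5). Not NE.
(Off, LRU, LRU): Node 1 can switch to LRU (0.2 → 4.3). Not NE.
(Off, LFU, Off): Node 1 can switch to LRU (1.3 → 3.9). Not NE.
(Off, LFU, LRU): Node 2 can switch to LRU (3.3 → 4.1). Not NE.
(Off, ARC, Off): Node 1 can switch to LRU (2.4 → 3.1). Not NE.
(Off, ARC, LRU): Node 1 can switch to LRU (1.3 → 3.9). Not NE.
(LRU, LRU, Off): Node 2 can switch to LFU (1.6 → 2.1). Not NE.
(LRU, LRU, LRU): Node 2 can switch to LFU (3.6 → 3.8). Not NE.
(The remaining 4 profiles each have a profitable deviation by the same check.)

There is no pure-strategy Nash equilibrium.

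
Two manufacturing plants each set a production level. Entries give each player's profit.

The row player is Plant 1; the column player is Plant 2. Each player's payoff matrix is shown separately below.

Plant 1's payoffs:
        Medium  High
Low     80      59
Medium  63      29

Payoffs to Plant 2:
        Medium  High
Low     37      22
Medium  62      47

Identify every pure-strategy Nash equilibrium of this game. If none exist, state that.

Pure NE: (Low, Medium)

Plant 1 against Medium: payoffs 80, 63 → best response Low.
Plant 1 against High: payoffs 59, 29 → best response Low.
Plant 2 against Low: payoffs 37, 22 → best response Medium.
Plant 2 against Medium: payoffs 62, 47 → best response Medium.
Mutual best responses: (Low, Medium).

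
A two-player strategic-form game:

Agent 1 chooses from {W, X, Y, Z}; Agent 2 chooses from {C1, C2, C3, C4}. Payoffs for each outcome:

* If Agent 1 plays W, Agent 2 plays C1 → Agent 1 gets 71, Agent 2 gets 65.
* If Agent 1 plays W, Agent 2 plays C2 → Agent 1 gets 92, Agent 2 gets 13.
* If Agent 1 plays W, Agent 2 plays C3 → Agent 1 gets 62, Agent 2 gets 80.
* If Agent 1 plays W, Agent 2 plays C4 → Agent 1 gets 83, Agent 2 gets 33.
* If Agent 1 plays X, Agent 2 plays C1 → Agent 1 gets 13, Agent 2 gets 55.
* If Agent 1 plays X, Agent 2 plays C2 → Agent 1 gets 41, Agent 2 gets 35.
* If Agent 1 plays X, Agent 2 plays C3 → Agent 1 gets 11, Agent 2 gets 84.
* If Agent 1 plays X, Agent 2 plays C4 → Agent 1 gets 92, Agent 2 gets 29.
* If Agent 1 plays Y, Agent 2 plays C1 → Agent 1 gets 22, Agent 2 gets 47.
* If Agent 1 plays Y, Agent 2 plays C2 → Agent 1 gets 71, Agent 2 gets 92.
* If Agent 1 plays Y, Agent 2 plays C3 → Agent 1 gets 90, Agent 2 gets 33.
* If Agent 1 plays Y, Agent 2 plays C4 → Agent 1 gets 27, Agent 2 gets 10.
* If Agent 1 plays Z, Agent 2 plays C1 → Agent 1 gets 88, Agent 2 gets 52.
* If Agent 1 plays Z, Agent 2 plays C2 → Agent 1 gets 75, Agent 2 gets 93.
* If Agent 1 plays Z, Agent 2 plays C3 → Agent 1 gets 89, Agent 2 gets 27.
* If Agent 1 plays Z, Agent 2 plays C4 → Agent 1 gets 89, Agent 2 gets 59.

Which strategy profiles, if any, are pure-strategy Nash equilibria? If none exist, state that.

No pure-strategy Nash equilibrium.

Check each profile: it is a Nash equilibrium iff no player can strictly gain by switching unilaterally.
(W, C1): Agent 1 can switch to Z (71 → 88). Not NE.
(W, C2): Agent 2 can switch to C1 (13 → 65). Not NE.
(W, C3): Agent 1 can switch to Y (62 → 90). Not NE.
(W, C4): Agent 1 can switch to X (83 → 92). Not NE.
(X, C1): Agent 1 can switch to W (13 → 71). Not NE.
(X, C2): Agent 1 can switch to W (41 → 92). Not NE.
(The remaining 10 profiles each have a profitable deviation by the same check.)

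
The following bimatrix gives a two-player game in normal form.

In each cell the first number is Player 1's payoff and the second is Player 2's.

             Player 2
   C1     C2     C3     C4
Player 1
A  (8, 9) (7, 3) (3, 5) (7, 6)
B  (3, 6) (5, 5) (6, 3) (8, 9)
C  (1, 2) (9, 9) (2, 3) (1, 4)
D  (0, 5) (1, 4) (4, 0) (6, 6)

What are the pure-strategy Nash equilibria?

(A, C1), (B, C4), (C, C2)

(A, C1): Player 1 gets 8, best alternative 3; Player 2 gets 9, best alternative 6. No profitable deviation — NE.
(A, C2): Player 1 can switch to C (7 → 9). Not NE.
(A, C3): Player 1 can switch to B (3 → 6). Not NE.
(A, C4): Player 1 can switch to B (7 → 8). Not NE.
(B, C1): Player 1 can switch to A (3 → 8). Not NE.
(B, C2): Player 1 can switch to A (5 → 7). Not NE.
(B, C3): Player 2 can switch to C1 (3 → 6). Not NE.
(B, C4): Player 1 gets 8, best alternative 7; Player 2 gets 9, best alternative 6. No profitable deviation — NE.
(C, C1): Player 1 can switch to A (1 → 8). Not NE.
(C, C2): Player 1 gets 9, best alternative 7; Player 2 gets 9, best alternative 4. No profitable deviation — NE.
(C, C3): Player 1 can switch to A (2 → 3). Not NE.
(The remaining 5 profiles each have a profitable deviation by the same check.)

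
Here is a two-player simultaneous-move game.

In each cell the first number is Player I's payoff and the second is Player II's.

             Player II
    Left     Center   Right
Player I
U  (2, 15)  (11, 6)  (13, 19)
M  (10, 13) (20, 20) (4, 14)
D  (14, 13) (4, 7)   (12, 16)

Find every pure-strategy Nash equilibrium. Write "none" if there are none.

The pure Nash equilibria are (U, Right); (M, Center).

(U, Left): Player I can switch to M (2 → 10). Not NE.
(U, Center): Player I can switch to M (11 → 20). Not NE.
(U, Right): Player I gets 13, best alternative 12; Player II gets 19, best alternative 15. No profitable deviation — NE.
(M, Left): Player I can switch to D (10 → 14). Not NE.
(M, Center): Player I gets 20, best alternative 11; Player II gets 20, best alternative 14. No profitable deviation — NE.
(M, Right): Player I can switch to U (4 → 13). Not NE.
(D, Left): Player II can switch to Right (13 → 16). Not NE.
(D, Center): Player I can switch to U (4 → 11). Not NE.
(The remaining 1 profile has a profitable deviation by the same check.)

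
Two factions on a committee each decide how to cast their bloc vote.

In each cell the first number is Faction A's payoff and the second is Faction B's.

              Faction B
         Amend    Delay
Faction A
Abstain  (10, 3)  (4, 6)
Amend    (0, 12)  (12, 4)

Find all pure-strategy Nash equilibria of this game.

Faction A against Amend: payoffs 10, 0 → best response Abstain.
Faction A against Delay: payoffs 4, 12 → best response Amend.
Faction B against Abstain: payoffs 3, 6 → best response Delay.
Faction B against Amend: payoffs 12, 4 → best response Amend.
No profile is a mutual best response for all players.

There is no pure-strategy Nash equilibrium.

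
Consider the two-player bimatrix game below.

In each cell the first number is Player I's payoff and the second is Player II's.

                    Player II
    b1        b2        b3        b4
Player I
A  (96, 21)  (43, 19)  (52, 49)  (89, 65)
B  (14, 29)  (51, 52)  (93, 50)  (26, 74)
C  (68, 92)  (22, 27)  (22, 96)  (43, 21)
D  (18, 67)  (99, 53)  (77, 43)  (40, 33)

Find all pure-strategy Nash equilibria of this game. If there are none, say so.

Player I against b1: payoffs 96, 14, 68, 18 → best response A.
Player I against b2: payoffs 43, 51, 22, 99 → best response D.
Player I against b3: payoffs 52, 93, 22, 77 → best response B.
Player I against b4: payoffs 89, 26, 43, 40 → best response A.
Player II against A: payoffs 21, 19, 49, 65 → best response b4.
Player II against B: payoffs 29, 52, 50, 74 → best response b4.
Player II against C: payoffs 92, 27, 96, 21 → best response b3.
Player II against D: payoffs 67, 53, 43, 33 → best response b1.
Mutual best responses: (A, b4).

The unique pure-strategy Nash equilibrium is (A, b4).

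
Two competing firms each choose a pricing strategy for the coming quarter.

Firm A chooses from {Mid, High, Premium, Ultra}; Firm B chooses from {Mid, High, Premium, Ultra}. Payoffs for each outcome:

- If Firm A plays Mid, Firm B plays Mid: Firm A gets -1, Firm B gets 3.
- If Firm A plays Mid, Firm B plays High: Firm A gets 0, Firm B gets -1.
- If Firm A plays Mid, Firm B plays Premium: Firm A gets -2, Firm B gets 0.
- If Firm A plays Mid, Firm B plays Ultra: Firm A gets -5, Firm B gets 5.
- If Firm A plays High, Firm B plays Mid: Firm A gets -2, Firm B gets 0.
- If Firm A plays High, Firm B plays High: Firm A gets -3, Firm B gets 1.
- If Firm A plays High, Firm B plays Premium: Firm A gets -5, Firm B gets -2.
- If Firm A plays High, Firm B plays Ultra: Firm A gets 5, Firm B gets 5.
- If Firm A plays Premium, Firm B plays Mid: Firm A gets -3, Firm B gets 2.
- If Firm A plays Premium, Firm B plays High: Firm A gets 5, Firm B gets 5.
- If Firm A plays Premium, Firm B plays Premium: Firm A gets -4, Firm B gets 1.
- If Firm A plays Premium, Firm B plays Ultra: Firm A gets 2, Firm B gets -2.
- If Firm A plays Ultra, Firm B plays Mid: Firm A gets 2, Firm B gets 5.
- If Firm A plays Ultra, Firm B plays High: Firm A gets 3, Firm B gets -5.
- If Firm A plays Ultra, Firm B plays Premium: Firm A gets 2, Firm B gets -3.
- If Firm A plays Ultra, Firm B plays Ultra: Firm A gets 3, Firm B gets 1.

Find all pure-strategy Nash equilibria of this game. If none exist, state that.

(Mid, Mid): Firm A can switch to Ultra (-1 → 2). Not NE.
(Mid, High): Firm A can switch to Premium (0 → 5). Not NE.
(Mid, Premium): Firm A can switch to Ultra (-2 → 2). Not NE.
(Mid, Ultra): Firm A can switch to High (-5 → 5). Not NE.
(High, Mid): Firm A can switch to Mid (-2 → -1). Not NE.
(High, High): Firm A can switch to Mid (-3 → 0). Not NE.
(High, Premium): Firm A can switch to Mid (-5 → -2). Not NE.
(High, Ultra): Firm A gets 5, best alternative 3; Firm B gets 5, best alternative 1. No profitable deviation — NE.
(Premium, Mid): Firm A can switch to Mid (-3 → -1). Not NE.
(Premium, High): Firm A gets 5, best alternative 3; Firm B gets 5, best alternative 2. No profitable deviation — NE.
(Ultra, Mid): Firm A gets 2, best alternative -1; Firm B gets 5, best alternative 1. No profitable deviation — NE.
(The remaining 5 profiles each have a profitable deviation by the same check.)

The pure Nash equilibria are (High, Ultra), (Premium, High), (Ultra, Mid).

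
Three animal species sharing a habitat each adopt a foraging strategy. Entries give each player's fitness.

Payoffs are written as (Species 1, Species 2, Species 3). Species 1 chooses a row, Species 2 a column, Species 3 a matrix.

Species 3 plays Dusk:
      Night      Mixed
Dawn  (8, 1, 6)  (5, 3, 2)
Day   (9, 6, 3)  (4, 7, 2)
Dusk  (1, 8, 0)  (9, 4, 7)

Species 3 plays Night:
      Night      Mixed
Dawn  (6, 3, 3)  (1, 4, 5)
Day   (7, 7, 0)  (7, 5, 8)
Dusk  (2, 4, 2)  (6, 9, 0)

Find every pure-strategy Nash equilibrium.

For each player, find the best response to each opponent profile; mutual best responses are the pure NE.
Species 1 against (Night, Dusk): payoffs 8, 9, 1 → best response Day.
Species 1 against (Night, Night): payoffs 6, 7, 2 → best response Day.
Species 1 against (Mixed, Dusk): payoffs 5, 4, 9 → best response Dusk.
Species 1 against (Mixed, Night): payoffs 1, 7, 6 → best response Day.
Species 2 against (Dawn, Dusk): payoffs 1, 3 → best response Mixed.
Species 2 against (Dawn, Night): payoffs 3, 4 → best response Mixed.
Species 2 against (Day, Dusk): payoffs 6, 7 → best response Mixed.
Species 2 against (Day, Night): payoffs 7, 5 → best response Night.
Species 2 against (Dusk, Dusk): payoffs 8, 4 → best response Night.
Species 2 against (Dusk, Night): payoffs 4, 9 → best response Mixed.
Species 3 against (Dawn, Night): payoffs 6, 3 → best response Dusk.
Species 3 against (Dawn, Mixed): payoffs 2, 5 → best response Night.
Species 3 against (Day, Night): payoffs 3, 0 → best response Dusk.
Species 3 against (Day, Mixed): payoffs 2, 8 → best response Night.
Species 3 against (Dusk, Night): payoffs 0, 2 → best response Night.
Species 3 against (Dusk, Mixed): payoffs 7, 0 → best response Dusk.
No profile is a mutual best response for all players.

No pure-strategy Nash equilibrium.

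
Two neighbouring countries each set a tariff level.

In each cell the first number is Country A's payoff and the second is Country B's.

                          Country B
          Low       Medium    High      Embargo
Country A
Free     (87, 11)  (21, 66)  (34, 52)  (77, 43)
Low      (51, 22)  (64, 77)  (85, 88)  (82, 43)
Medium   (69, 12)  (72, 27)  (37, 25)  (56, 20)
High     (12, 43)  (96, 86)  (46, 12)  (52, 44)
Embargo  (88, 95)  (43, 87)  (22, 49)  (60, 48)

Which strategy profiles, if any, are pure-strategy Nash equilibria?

For each player, find the best response to each opponent profile; mutual best responses are the pure NE.
Country A against Low: payoffs 87, 51, 69, 12, 88 → best response Embargo.
Country A against Medium: payoffs 21, 64, 72, 96, 43 → best response High.
Country A against High: payoffs 34, 85, 37, 46, 22 → best response Low.
Country A against Embargo: payoffs 77, 82, 56, 52, 60 → best response Low.
Country B against Free: payoffs 11, 66, 52, 43 → best response Medium.
Country B against Low: payoffs 22, 77, 88, 43 → best response High.
Country B against Medium: payoffs 12, 27, 25, 20 → best response Medium.
Country B against High: payoffs 43, 86, 12, 44 → best response Medium.
Country B against Embargo: payoffs 95, 87, 49, 48 → best response Low.
Mutual best responses: (Low, High); (High, Medium); (Embargo, Low).

(Low, High) and (High, Medium) and (Embargo, Low)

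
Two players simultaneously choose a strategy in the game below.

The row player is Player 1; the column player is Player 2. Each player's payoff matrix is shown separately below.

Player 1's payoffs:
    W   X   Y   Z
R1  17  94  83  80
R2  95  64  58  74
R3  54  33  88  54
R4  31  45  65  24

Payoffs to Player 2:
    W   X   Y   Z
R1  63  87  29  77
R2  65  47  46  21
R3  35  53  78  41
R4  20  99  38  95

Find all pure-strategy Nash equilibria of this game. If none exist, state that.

(R1, W): Player 1 can switch to R2 (17 → 95). Not NE.
(R1, X): Player 1 gets 94, best alternative 64; Player 2 gets 87, best alternative 77. No profitable deviation — NE.
(R1, Y): Player 1 can switch to R3 (83 → 88). Not NE.
(R1, Z): Player 2 can switch to X (77 → 87). Not NE.
(R2, W): Player 1 gets 95, best alternative 54; Player 2 gets 65, best alternative 47. No profitable deviation — NE.
(R2, X): Player 1 can switch to R1 (64 → 94). Not NE.
(R2, Y): Player 1 can switch to R1 (58 → 83). Not NE.
(R2, Z): Player 1 can switch to R1 (74 → 80). Not NE.
(R3, W): Player 1 can switch to R2 (54 → 95). Not NE.
(R3, X): Player 1 can switch to R1 (33 → 94). Not NE.
(R3, Y): Player 1 gets 88, best alternative 83; Player 2 gets 78, best alternative 53. No profitable deviation — NE.
(R3, Z): Player 1 can switch to R1 (54 → 80). Not NE.
(R4, W): Player 1 can switch to R2 (31 → 95). Not NE.
(The remaining 3 profiles each have a profitable deviation by the same check.)

(R1, X); (R2, W); (R3, Y)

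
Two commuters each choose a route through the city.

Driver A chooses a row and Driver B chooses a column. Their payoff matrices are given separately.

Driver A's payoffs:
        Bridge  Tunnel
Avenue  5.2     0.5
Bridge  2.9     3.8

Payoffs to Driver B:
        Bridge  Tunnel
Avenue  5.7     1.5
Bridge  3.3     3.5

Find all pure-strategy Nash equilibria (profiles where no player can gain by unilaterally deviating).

(Avenue, Bridge), (Bridge, Tunnel)

Driver A against Bridge: payoffs 5.2, 2.9 → best response Avenue.
Driver A against Tunnel: payoffs 0.5, 3.8 → best response Bridge.
Driver B against Avenue: payoffs 5.7, 1.5 → best response Bridge.
Driver B against Bridge: payoffs 3.3, 3.5 → best response Tunnel.
Mutual best responses: (Avenue, Bridge); (Bridge, Tunnel).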